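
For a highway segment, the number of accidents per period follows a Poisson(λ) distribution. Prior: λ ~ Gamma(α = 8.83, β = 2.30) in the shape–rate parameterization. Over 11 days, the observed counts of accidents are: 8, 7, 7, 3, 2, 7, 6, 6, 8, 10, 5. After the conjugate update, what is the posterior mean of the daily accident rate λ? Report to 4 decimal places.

With a Gamma(shape α, rate β) prior, the Poisson likelihood is conjugate: the posterior is Gamma(α + ΣXᵢ, β + n).
Sum of counts S = 69 over n = 11 days.
Posterior: Gamma(α+S, β+n) = Gamma(8.83+69, 2.30+11) = Gamma(77.83, 13.30).
Posterior mean = α/β = 77.83/13.30 = 5.8519.

5.8519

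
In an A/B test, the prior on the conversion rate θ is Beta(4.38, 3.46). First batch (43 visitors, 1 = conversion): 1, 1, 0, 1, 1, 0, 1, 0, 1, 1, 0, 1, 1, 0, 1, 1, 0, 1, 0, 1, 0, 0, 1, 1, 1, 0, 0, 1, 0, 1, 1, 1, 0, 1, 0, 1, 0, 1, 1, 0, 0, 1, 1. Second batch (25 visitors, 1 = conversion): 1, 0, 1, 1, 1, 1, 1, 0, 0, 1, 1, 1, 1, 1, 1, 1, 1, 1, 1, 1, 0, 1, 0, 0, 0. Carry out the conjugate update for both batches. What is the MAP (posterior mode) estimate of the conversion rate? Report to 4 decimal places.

0.6417

The Beta prior is conjugate to a Binomial/Bernoulli likelihood; the update adds successes to α and failures to β.
After batch 1: Beta(4.38+26, 3.46+17) = Beta(30.38, 20.46).
After batch 2: Beta(30.38+18, 20.46+7) = Beta(48.38, 27.46).
Mode of Beta(a,b) for a,b>1 is (a−1)/(a+b−2) = 47.38/73.84 = 0.6417.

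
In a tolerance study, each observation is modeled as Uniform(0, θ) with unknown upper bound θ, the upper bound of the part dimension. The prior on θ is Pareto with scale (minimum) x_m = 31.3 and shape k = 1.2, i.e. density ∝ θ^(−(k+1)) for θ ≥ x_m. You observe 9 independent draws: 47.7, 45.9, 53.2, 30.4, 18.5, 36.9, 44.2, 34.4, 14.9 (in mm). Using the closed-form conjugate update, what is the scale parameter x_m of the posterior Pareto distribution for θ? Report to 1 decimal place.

53.2

A Pareto(scale x_m, shape k) prior on the upper bound θ of Uniform(0, θ) is conjugate: posterior is Pareto(max(x_m, max xᵢ), k + n).
Sample maximum = 53.2; prior scale x_m = 31.3 → posterior scale = max = 53.2.
Posterior shape = 1.2 + 9 = 10.2.
Posterior scale x_m = 53.2.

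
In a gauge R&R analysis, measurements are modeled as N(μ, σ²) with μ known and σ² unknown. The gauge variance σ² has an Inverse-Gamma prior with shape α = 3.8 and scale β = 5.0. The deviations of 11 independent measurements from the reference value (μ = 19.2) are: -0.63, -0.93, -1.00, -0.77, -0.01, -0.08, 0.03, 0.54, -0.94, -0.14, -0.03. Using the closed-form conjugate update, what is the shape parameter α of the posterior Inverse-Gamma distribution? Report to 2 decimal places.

9.30

With known mean μ and an Inverse-Gamma(α, β) prior on σ², the Normal likelihood is conjugate: posterior is Inv-Gamma(α + n/2, β + Σ(xᵢ−μ)²/2).
Σ(xᵢ−μ)² = (-0.63)² + (-0.93)² + (-1.00)² + (-0.77)² + (-0.01)² + (-0.08)² + (0.03)² + (0.54)² + (-0.94)² + (-0.14)² + (-0.03)² = 4.0578.
Posterior: Inv-Gamma(3.8 + 11/2, 5.0 + 4.0578/2) = Inv-Gamma(9.30, 7.02890).
Posterior α = 9.30.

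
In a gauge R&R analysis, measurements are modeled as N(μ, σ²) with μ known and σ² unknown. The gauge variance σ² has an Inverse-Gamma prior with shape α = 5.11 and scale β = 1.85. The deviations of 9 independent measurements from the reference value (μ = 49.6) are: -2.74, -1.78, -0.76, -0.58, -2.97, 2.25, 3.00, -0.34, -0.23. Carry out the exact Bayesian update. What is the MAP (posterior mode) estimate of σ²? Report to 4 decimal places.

With known mean μ and an Inverse-Gamma(α, β) prior on σ², the Normal likelihood is conjugate: posterior is Inv-Gamma(α + n/2, β + Σ(xᵢ−μ)²/2).
Σ(xᵢ−μ)² = (-2.74)² + (-1.78)² + (-0.76)² + (-0.58)² + (-2.97)² + (2.25)² + (3.00)² + (-0.34)² + (-0.23)² = 34.6419.
Posterior: Inv-Gamma(5.11 + 9/2, 1.85 + 34.6419/2) = Inv-Gamma(9.61, 19.17095).
Mode = β/(α+1) = 19.17095/10.61 = 1.8069.

1.8069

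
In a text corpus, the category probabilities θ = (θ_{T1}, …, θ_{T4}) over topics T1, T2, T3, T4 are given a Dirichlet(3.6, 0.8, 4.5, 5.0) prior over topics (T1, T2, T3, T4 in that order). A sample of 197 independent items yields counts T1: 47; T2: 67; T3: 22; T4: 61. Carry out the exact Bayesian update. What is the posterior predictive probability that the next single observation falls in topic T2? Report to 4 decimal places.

0.3215

The Dirichlet prior is conjugate to the Multinomial likelihood: each posterior αⱼ = prior αⱼ + observed count nⱼ.
Posterior concentration: (50.6, 67.8, 26.5, 66.0), total = 210.9.
P(next = T2 | data) = α_{T2}/Σα = 0.3215.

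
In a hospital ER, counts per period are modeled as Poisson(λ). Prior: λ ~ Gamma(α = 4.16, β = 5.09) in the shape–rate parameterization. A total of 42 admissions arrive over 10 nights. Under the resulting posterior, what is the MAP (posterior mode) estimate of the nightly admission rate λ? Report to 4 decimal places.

2.9927

With a Gamma(shape α, rate β) prior, the Poisson likelihood is conjugate: the posterior is Gamma(α + ΣXᵢ, β + n).
Posterior: Gamma(α+S, β+n) = Gamma(4.16+42, 5.09+10) = Gamma(46.16, 15.09).
Mode of Gamma(α,β) for α≥1 is (α−1)/β = 45.16/15.09 = 2.9927.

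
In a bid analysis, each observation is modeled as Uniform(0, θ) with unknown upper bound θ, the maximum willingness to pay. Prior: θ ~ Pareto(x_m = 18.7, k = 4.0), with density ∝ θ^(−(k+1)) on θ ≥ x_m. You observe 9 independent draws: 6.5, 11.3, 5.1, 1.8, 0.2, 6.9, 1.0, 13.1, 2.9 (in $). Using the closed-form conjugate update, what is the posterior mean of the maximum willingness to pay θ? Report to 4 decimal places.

A Pareto(scale x_m, shape k) prior on the upper bound θ of Uniform(0, θ) is conjugate: posterior is Pareto(max(x_m, max xᵢ), k + n).
Sample maximum = 13.1; prior scale x_m = 18.7 → posterior scale = max = 18.7.
Posterior shape = 4.0 + 9 = 13.0.
E[θ|data] = k·x_m/(k−1) = 13.0·18.7/12.0 = 20.2583.

20.2583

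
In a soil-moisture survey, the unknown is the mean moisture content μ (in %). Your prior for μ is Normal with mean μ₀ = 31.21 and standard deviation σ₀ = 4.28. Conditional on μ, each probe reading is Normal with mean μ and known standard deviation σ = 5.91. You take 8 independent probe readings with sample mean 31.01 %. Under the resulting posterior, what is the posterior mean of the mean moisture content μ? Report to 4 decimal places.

For Normal data with known variance σ², a Normal(μ₀, σ₀²) prior on μ is conjugate. Posterior precision = 1/σ₀² + n/σ²; posterior mean is the precision-weighted average of μ₀ and x̄.
n·x̄ = 8·31.01 = 248.08.
σ₀² = 4.28² = 18.3184, σ² = 5.91² = 34.9281; σ² + n·σ₀² = 34.9281 + 8·18.3184 = 181.4753.
Posterior mean = (μ₀/σ₀² + n·x̄/σ²)/(1/σ₀² + n/σ²) = (σ²·μ₀ + σ₀²·n·x̄)/(σ² + n·σ₀²) = (34.9281·31.21 + 18.3184·248.08)/181.4753 = 5634.534673/181.4753 = 31.0485.

31.0485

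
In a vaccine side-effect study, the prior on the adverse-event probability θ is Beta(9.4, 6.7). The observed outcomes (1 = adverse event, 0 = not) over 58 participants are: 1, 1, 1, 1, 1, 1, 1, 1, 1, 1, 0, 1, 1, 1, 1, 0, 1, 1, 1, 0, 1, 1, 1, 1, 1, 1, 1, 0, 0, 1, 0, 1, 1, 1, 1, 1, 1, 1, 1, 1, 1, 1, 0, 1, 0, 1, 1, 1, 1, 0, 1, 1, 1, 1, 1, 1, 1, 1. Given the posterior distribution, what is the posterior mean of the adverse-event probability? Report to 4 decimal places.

The Beta prior is conjugate to a Binomial/Bernoulli likelihood; the update adds successes to α and failures to β.
Posterior: Beta(α+k, β+n−k) = Beta(9.4+49, 6.7+9) = Beta(58.4, 15.7).
Posterior mean = α/(α+β) = 58.4/74.1 = 0.7881.

0.7881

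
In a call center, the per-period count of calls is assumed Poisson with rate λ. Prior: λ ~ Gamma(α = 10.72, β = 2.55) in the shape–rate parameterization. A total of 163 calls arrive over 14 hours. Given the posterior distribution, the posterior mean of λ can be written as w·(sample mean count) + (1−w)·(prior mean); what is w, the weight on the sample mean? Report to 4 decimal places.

0.8459

With a Gamma(shape α, rate β) prior, the Poisson likelihood is conjugate: the posterior is Gamma(α + ΣXᵢ, β + n).
Posterior mean = (α₀+S)/(β₀+n) = [n/(β₀+n)]·(S/n) + [β₀/(β₀+n)]·(α₀/β₀), so only n and β₀ enter the weight.
Weight on data w = n/(β₀+n) = 14/(2.55+14) = 14/16.55 = 0.8459.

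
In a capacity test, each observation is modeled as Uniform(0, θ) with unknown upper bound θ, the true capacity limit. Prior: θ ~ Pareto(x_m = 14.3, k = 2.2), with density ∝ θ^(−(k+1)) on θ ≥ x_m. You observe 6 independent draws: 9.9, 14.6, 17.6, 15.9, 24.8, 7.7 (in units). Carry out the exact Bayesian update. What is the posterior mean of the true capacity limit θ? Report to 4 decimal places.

28.2444

A Pareto(scale x_m, shape k) prior on the upper bound θ of Uniform(0, θ) is conjugate: posterior is Pareto(max(x_m, max xᵢ), k + n).
Sample maximum = 24.8; prior scale x_m = 14.3 → posterior scale = max = 24.8.
Posterior shape = 2.2 + 6 = 8.2.
E[θ|data] = k·x_m/(k−1) = 8.2·24.8/7.2 = 28.2444.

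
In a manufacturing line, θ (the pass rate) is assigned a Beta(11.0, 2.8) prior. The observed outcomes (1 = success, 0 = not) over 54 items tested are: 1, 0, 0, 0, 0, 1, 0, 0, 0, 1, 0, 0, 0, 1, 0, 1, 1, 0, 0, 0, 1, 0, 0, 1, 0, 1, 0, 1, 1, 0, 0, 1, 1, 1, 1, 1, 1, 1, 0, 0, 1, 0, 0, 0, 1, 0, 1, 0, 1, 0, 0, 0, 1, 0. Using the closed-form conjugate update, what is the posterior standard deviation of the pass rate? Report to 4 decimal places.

0.0603

The Beta prior is conjugate to a Binomial/Bernoulli likelihood; the update adds successes to α and failures to β.
Posterior: Beta(α+k, β+n−k) = Beta(11.0+23, 2.8+31) = Beta(34.0, 33.8).
Var = αβ/((α+β)²(α+β+1)) = 34.0·33.8/(67.8²·68.8) = 0.00363369; SD = √0.00363369 = 0.0603.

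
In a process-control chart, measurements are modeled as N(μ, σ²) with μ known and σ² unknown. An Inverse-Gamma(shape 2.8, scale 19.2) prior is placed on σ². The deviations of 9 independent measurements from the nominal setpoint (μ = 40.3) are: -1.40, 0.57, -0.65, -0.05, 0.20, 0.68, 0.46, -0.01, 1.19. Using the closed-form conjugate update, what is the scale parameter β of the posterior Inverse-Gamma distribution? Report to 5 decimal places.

21.62005

With known mean μ and an Inverse-Gamma(α, β) prior on σ², the Normal likelihood is conjugate: posterior is Inv-Gamma(α + n/2, β + Σ(xᵢ−μ)²/2).
Σ(xᵢ−μ)² = (-1.40)² + (0.57)² + (-0.65)² + (-0.05)² + (0.20)² + (0.68)² + (0.46)² + (-0.01)² + (1.19)² = 4.8401.
Posterior: Inv-Gamma(2.8 + 9/2, 19.2 + 4.8401/2) = Inv-Gamma(7.30, 21.62005).
Posterior β = 21.62005.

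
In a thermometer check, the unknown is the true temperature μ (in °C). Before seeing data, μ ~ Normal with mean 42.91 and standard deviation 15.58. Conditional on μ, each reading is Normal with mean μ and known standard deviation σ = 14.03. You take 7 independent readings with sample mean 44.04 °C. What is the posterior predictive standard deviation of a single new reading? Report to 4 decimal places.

14.9011

For Normal data with known variance σ², a Normal(μ₀, σ₀²) prior on μ is conjugate. Posterior precision = 1/σ₀² + n/σ²; posterior mean is the precision-weighted average of μ₀ and x̄.
σ₀² = 15.58² = 242.7364, σ² = 14.03² = 196.8409; σ² + n·σ₀² = 196.8409 + 7·242.7364 = 1895.9957.
Posterior precision = 1/σ₀² + n/σ² = 1/242.7364 + 7/196.8409 = (σ² + n·σ₀²)/(σ₀²σ²) = 1895.9957/(242.7364·196.8409); posterior variance σₙ² = σ₀²σ²/(σ² + n·σ₀²) = 242.7364·196.8409/1895.9957 = 25.200717.
Predictive variance for one new observation = σₙ² + σ² = 242.7364·196.8409/1895.9957 + 196.8409 = σ²·(σ₀² + 1895.9957)/1895.9957 = 196.8409·2138.7321/1895.9957 = 222.041617; SD = √(196.8409·2138.7321/1895.9957) = 14.9011.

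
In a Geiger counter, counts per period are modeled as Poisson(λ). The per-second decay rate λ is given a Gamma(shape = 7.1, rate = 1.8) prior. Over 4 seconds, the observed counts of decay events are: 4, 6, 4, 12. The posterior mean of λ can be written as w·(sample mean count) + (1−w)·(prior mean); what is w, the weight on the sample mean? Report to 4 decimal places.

With a Gamma(shape α, rate β) prior, the Poisson likelihood is conjugate: the posterior is Gamma(α + ΣXᵢ, β + n).
Posterior mean = (α₀+S)/(β₀+n) = [n/(β₀+n)]·(S/n) + [β₀/(β₀+n)]·(α₀/β₀), so only n and β₀ enter the weight.
Weight on data w = n/(β₀+n) = 4/(1.8+4) = 4/5.8 = 0.6897.

0.6897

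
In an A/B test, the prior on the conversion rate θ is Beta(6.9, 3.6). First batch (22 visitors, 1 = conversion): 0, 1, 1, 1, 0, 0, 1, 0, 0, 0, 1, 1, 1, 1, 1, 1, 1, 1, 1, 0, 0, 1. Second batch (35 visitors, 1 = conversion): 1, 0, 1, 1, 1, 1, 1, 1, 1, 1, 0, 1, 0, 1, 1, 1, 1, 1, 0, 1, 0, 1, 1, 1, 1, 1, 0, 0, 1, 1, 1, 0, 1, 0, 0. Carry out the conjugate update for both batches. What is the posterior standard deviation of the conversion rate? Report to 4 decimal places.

The Beta prior is conjugate to a Binomial/Bernoulli likelihood; the update adds successes to α and failures to β.
After batch 1: Beta(6.9+14, 3.6+8) = Beta(20.9, 11.6).
After batch 2: Beta(20.9+25, 11.6+10) = Beta(45.9, 21.6).
Var = αβ/((α+β)²(α+β+1)) = 45.9·21.6/(67.5²·68.5) = 0.00317664; SD = √0.00317664 = 0.0564.

0.0564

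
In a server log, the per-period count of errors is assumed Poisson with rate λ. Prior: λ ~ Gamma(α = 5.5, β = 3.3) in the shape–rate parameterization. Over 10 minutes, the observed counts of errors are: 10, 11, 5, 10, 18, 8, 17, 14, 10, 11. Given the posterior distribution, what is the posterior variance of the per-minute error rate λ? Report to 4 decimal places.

With a Gamma(shape α, rate β) prior, the Poisson likelihood is conjugate: the posterior is Gamma(α + ΣXᵢ, β + n).
Sum of counts S = 114 over n = 10 minutes.
Posterior: Gamma(α+S, β+n) = Gamma(5.5+114, 3.3+10) = Gamma(119.5, 13.3).
Var = α/β² = 119.5/13.3² = 0.6756.

0.6756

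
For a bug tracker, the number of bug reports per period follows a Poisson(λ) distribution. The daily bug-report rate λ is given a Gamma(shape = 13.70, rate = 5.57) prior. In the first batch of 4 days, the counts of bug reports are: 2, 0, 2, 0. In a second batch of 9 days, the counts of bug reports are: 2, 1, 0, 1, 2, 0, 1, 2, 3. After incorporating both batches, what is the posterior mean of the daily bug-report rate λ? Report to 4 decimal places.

With a Gamma(shape α, rate β) prior, the Poisson likelihood is conjugate: the posterior is Gamma(α + ΣXᵢ, β + n).
Batch 1: sum of counts S = 4 over n = 4 days.
After batch 1: Gamma(α+S, β+n) = Gamma(13.70+4, 5.57+4) = Gamma(17.70, 9.57).
Batch 2: sum of counts S = 12 over n = 9 days.
After batch 2: Gamma(α+S, β+n) = Gamma(17.70+12, 9.57+9) = Gamma(29.70, 18.57).
Posterior mean = α/β = 29.70/18.57 = 1.5994.

1.5994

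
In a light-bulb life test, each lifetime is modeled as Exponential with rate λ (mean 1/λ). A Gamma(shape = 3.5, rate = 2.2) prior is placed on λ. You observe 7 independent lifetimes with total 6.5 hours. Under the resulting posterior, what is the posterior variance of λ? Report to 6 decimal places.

With a Gamma(shape α, rate β) prior on the exponential rate λ, the posterior after n observations with total T = Σxᵢ is Gamma(α+n, β+T).
Posterior: Gamma(3.5+7, 2.2+6.5) = Gamma(10.5, 8.7).
Var = α/β² = 0.138724.

0.138724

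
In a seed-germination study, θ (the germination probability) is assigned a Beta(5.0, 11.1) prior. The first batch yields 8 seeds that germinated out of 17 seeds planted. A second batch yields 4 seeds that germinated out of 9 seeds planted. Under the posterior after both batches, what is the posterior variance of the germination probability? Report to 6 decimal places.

0.005586

The Beta prior is conjugate to a Binomial/Bernoulli likelihood; the update adds successes to α and failures to β.
After batch 1: Beta(5.0+8, 11.1+9) = Beta(13.0, 20.1).
After batch 2: Beta(13.0+4, 20.1+5) = Beta(17.0, 25.1).
Var = αβ/((α+β)²(α+β+1)) = 17.0·25.1/(42.1²·43.1) = 0.005586.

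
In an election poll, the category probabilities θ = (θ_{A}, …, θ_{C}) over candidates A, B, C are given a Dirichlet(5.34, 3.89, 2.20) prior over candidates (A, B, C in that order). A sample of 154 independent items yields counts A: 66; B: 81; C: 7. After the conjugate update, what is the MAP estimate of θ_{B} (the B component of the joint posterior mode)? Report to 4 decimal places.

The Dirichlet prior is conjugate to the Multinomial likelihood: each posterior αⱼ = prior αⱼ + observed count nⱼ.
Posterior concentration: (71.34, 84.89, 9.20), total = 165.43.
Joint mode component: (α_{B}−1)/(Σα−K) = 83.89/162.43 = 0.5165.

0.5165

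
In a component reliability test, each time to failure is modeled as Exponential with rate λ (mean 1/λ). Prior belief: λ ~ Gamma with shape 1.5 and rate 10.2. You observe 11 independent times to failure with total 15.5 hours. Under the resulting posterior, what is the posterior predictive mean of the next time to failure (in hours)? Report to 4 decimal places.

2.2348

With a Gamma(shape α, rate β) prior on the exponential rate λ, the posterior after n observations with total T = Σxᵢ is Gamma(α+n, β+T).
Posterior: Gamma(1.5+11, 10.2+15.5) = Gamma(12.5, 25.7).
The predictive distribution for the next observation is Lomax; its mean is β/(α−1) = 25.7/11.5 = 2.2348.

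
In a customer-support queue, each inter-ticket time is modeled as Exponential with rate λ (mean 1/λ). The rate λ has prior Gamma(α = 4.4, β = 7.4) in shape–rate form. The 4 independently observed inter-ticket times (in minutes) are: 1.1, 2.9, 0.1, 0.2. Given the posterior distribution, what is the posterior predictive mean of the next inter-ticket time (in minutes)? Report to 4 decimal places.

1.5811

With a Gamma(shape α, rate β) prior on the exponential rate λ, the posterior after n observations with total T = Σxᵢ is Gamma(α+n, β+T).
Sum of observations T = 4.3 minutes; n = 4.
Posterior: Gamma(4.4+4, 7.4+4.3) = Gamma(8.4, 11.7).
The predictive distribution for the next observation is Lomax; its mean is β/(α−1) = 11.7/7.4 = 1.5811.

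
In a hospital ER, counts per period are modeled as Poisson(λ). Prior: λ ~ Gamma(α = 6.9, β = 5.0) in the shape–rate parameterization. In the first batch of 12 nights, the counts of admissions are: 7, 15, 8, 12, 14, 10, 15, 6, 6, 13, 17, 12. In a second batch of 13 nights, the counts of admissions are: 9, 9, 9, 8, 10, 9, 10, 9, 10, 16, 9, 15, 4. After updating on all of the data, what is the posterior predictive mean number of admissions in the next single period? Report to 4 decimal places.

8.9633

With a Gamma(shape α, rate β) prior, the Poisson likelihood is conjugate: the posterior is Gamma(α + ΣXᵢ, β + n).
Batch 1: sum of counts S = 135 over n = 12 nights.
After batch 1: Gamma(α+S, β+n) = Gamma(6.9+135, 5.0+12) = Gamma(141.9, 17.0).
Batch 2: sum of counts S = 127 over n = 13 nights.
After batch 2: Gamma(α+S, β+n) = Gamma(141.9+127, 17.0+13) = Gamma(268.9, 30.0).
The predictive distribution for one future period is NegBinom with mean α/β = 8.9633.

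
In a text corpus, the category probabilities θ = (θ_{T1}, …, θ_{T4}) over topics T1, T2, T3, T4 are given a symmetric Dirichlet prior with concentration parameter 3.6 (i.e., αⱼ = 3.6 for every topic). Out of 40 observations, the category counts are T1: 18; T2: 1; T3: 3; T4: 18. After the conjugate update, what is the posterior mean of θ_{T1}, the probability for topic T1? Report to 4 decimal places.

The Dirichlet prior is conjugate to the Multinomial likelihood: each posterior αⱼ = prior αⱼ + observed count nⱼ.
Posterior concentration: (21.6, 4.6, 6.6, 21.6), total = 54.4.
E[θ_{T1}|data] = α_{T1}/Σα = 21.6/54.4 = 0.3971.

0.3971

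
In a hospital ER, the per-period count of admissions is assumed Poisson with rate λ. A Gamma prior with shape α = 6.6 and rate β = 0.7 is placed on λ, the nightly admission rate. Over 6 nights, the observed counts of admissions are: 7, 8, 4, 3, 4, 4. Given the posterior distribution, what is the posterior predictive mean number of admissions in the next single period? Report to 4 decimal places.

With a Gamma(shape α, rate β) prior, the Poisson likelihood is conjugate: the posterior is Gamma(α + ΣXᵢ, β + n).
Sum of counts S = 30 over n = 6 nights.
Posterior: Gamma(α+S, β+n) = Gamma(6.6+30, 0.7+6) = Gamma(36.6, 6.7).
The predictive distribution for one future period is NegBinom with mean α/β = 5.4627.

5.4627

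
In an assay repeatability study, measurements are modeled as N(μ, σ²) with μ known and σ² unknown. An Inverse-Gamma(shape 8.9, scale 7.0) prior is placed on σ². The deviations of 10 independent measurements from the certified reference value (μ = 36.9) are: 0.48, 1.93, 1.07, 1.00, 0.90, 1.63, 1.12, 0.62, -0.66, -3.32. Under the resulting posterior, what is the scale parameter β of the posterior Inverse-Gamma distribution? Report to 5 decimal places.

With known mean μ and an Inverse-Gamma(α, β) prior on σ², the Normal likelihood is conjugate: posterior is Inv-Gamma(α + n/2, β + Σ(xᵢ−μ)²/2).
Σ(xᵢ−μ)² = (0.48)² + (1.93)² + (1.07)² + (1.00)² + (0.90)² + (1.63)² + (1.12)² + (0.62)² + (-0.66)² + (-3.32)² = 22.6639.
Posterior: Inv-Gamma(8.9 + 10/2, 7.0 + 22.6639/2) = Inv-Gamma(13.90, 18.33195).
Posterior β = 18.33195.

18.33195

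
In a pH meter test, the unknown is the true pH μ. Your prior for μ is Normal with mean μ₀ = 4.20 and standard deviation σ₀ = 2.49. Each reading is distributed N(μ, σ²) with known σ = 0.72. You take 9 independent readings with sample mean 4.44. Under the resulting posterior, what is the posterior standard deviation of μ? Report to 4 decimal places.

For Normal data with known variance σ², a Normal(μ₀, σ₀²) prior on μ is conjugate. Posterior precision = 1/σ₀² + n/σ²; posterior mean is the precision-weighted average of μ₀ and x̄.
σ₀² = 2.49² = 6.2001, σ² = 0.72² = 0.5184; σ² + n·σ₀² = 0.5184 + 9·6.2001 = 56.3193.
Posterior precision = 1/σ₀² + n/σ² = 1/6.2001 + 9/0.5184 = (σ² + n·σ₀²)/(σ₀²σ²) = 56.3193/(6.2001·0.5184); posterior variance σₙ² = σ₀²σ²/(σ² + n·σ₀²) = 6.2001·0.5184/56.3193 = 0.057070.
Posterior SD = √σₙ² = √(6.2001·0.5184/56.3193) = 0.2389.

0.2389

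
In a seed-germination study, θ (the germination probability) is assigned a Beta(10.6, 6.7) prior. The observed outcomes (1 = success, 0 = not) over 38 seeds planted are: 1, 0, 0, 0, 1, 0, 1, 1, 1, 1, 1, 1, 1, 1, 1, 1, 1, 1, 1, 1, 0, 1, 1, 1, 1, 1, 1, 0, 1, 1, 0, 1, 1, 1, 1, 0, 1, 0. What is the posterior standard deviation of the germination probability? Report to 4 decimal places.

The Beta prior is conjugate to a Binomial/Bernoulli likelihood; the update adds successes to α and failures to β.
Posterior: Beta(α+k, β+n−k) = Beta(10.6+29, 6.7+9) = Beta(39.6, 15.7).
Var = αβ/((α+β)²(α+β+1)) = 39.6·15.7/(55.3²·56.3) = 0.00361107; SD = √0.00361107 = 0.0601.

0.0601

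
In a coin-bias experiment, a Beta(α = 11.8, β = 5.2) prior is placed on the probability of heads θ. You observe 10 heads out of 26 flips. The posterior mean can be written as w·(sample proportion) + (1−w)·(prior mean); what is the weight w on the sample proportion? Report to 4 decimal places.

0.6047

The Beta prior is conjugate to a Binomial/Bernoulli likelihood; the update adds successes to α and failures to β.
Posterior mean = (α₀+k)/(α₀+β₀+n) = [n/(α₀+β₀+n)]·(k/n) + [(α₀+β₀)/(α₀+β₀+n)]·α₀/(α₀+β₀), so only n and the prior enter the weight.
The weight on the data is w = n/(α₀+β₀+n) = 26/(11.8+5.2+26) = 26/43.0 = 0.6047.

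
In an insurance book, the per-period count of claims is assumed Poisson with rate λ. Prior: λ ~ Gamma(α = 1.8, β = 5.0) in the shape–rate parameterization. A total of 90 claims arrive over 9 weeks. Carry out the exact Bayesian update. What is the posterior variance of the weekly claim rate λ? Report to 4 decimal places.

With a Gamma(shape α, rate β) prior, the Poisson likelihood is conjugate: the posterior is Gamma(α + ΣXᵢ, β + n).
Posterior: Gamma(α+S, β+n) = Gamma(1.8+90, 5.0+9) = Gamma(91.8, 14.0).
Var = α/β² = 91.8/14.0² = 0.4684.

0.4684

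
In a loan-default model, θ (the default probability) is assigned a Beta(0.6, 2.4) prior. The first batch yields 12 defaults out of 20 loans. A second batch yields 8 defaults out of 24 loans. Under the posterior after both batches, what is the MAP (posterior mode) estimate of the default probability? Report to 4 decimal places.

0.4356

The Beta prior is conjugate to a Binomial/Bernoulli likelihood; the update adds successes to α and failures to β.
After batch 1: Beta(0.6+12, 2.4+8) = Beta(12.6, 10.4).
After batch 2: Beta(12.6+8, 10.4+16) = Beta(20.6, 26.4).
Mode of Beta(a,b) for a,b>1 is (a−1)/(a+b−2) = 19.6/45.0 = 0.4356.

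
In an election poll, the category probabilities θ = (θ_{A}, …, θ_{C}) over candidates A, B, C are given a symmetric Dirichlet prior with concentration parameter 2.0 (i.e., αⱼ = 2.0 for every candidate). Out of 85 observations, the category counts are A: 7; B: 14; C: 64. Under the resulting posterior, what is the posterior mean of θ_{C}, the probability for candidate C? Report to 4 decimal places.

The Dirichlet prior is conjugate to the Multinomial likelihood: each posterior αⱼ = prior αⱼ + observed count nⱼ.
Posterior concentration: (9.0, 16.0, 66.0), total = 91.0.
E[θ_{C}|data] = α_{C}/Σα = 66.0/91.0 = 0.7253.

0.7253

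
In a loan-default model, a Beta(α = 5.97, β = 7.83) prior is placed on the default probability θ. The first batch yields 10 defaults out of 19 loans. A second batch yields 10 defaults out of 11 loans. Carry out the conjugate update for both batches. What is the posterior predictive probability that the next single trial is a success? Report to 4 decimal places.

0.5929

The Beta prior is conjugate to a Binomial/Bernoulli likelihood; the update adds successes to α and failures to β.
After batch 1: Beta(5.97+10, 7.83+9) = Beta(15.97, 16.83).
After batch 2: Beta(15.97+10, 16.83+1) = Beta(25.97, 17.83).
For a single future Bernoulli trial, P(success | data) = α/(α+β) = 0.5929.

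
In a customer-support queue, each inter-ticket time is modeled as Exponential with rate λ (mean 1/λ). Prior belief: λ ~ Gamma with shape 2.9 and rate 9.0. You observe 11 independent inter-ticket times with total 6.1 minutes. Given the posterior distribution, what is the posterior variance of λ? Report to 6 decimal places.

0.060962

With a Gamma(shape α, rate β) prior on the exponential rate λ, the posterior after n observations with total T = Σxᵢ is Gamma(α+n, β+T).
Posterior: Gamma(2.9+11, 9.0+6.1) = Gamma(13.9, 15.1).
Var = α/β² = 0.060962.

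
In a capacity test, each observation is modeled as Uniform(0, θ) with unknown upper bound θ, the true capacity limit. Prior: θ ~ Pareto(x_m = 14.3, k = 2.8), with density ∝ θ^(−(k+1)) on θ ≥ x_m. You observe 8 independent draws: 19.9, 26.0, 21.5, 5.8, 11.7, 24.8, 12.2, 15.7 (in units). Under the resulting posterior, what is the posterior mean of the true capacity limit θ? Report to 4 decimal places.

28.6531

A Pareto(scale x_m, shape k) prior on the upper bound θ of Uniform(0, θ) is conjugate: posterior is Pareto(max(x_m, max xᵢ), k + n).
Sample maximum = 26.0; prior scale x_m = 14.3 → posterior scale = max = 26.0.
Posterior shape = 2.8 + 8 = 10.8.
E[θ|data] = k·x_m/(k−1) = 10.8·26.0/9.8 = 28.6531.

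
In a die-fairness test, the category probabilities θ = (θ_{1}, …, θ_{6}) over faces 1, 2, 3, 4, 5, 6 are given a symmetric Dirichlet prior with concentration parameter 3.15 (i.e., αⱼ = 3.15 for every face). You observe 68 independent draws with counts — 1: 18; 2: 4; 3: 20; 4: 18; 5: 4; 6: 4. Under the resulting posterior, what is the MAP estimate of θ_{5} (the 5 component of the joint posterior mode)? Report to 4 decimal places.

The Dirichlet prior is conjugate to the Multinomial likelihood: each posterior αⱼ = prior αⱼ + observed count nⱼ.
Posterior concentration: (21.15, 7.15, 23.15, 21.15, 7.15, 7.15), total = 86.90.
Joint mode component: (α_{5}−1)/(Σα−K) = 6.15/80.90 = 0.0760.

0.0760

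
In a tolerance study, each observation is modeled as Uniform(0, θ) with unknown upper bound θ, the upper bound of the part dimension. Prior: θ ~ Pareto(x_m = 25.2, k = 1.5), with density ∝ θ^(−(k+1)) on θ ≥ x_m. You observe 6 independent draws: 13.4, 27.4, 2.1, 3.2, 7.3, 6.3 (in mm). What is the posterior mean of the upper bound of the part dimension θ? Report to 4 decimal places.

A Pareto(scale x_m, shape k) prior on the upper bound θ of Uniform(0, θ) is conjugate: posterior is Pareto(max(x_m, max xᵢ), k + n).
Sample maximum = 27.4; prior scale x_m = 25.2 → posterior scale = max = 27.4.
Posterior shape = 1.5 + 6 = 7.5.
E[θ|data] = k·x_m/(k−1) = 7.5·27.4/6.5 = 31.6154.

31.6154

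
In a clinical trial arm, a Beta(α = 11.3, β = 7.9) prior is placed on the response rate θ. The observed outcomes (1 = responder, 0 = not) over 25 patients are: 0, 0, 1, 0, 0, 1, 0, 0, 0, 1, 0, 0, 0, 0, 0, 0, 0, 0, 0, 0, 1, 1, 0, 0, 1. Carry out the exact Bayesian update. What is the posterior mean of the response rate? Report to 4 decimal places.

The Beta prior is conjugate to a Binomial/Bernoulli likelihood; the update adds successes to α and failures to β.
Posterior: Beta(α+k, β+n−k) = Beta(11.3+6, 7.9+19) = Beta(17.3, 26.9).
Posterior mean = α/(α+β) = 17.3/44.2 = 0.3914.

0.3914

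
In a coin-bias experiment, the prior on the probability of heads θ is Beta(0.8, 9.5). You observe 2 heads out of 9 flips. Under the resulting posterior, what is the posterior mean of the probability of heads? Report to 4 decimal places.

The Beta prior is conjugate to a Binomial/Bernoulli likelihood; the update adds successes to α and failures to β.
Posterior: Beta(α+k, β+n−k) = Beta(0.8+2, 9.5+7) = Beta(2.8, 16.5).
Posterior mean = α/(α+β) = 2.8/19.3 = 0.1451.

0.1451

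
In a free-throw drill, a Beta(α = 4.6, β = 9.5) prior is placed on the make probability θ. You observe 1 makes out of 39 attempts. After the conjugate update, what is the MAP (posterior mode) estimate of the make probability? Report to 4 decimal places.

The Beta prior is conjugate to a Binomial/Bernoulli likelihood; the update adds successes to α and failures to β.
Posterior: Beta(α+k, β+n−k) = Beta(4.6+1, 9.5+38) = Beta(5.6, 47.5).
Mode of Beta(a,b) for a,b>1 is (a−1)/(a+b−2) = 4.6/51.1 = 0.0900.

0.0900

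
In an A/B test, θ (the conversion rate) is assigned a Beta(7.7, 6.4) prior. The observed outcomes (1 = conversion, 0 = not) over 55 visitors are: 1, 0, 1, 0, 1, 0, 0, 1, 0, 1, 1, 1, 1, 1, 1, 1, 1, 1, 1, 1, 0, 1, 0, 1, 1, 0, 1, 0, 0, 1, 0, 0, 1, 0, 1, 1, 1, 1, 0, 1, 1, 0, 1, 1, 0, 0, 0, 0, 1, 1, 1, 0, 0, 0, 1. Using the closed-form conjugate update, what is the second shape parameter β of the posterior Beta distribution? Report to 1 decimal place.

28.4

The Beta prior is conjugate to a Binomial/Bernoulli likelihood; the update adds successes to α and failures to β.
Posterior: Beta(α+k, β+n−k) = Beta(7.7+33, 6.4+22) = Beta(40.7, 28.4).
Posterior β = 28.4.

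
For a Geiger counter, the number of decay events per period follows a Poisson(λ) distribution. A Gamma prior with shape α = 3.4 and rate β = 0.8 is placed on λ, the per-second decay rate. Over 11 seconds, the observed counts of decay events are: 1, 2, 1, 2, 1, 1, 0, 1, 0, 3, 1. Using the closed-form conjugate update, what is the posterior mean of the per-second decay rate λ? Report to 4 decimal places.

With a Gamma(shape α, rate β) prior, the Poisson likelihood is conjugate: the posterior is Gamma(α + ΣXᵢ, β + n).
Sum of counts S = 13 over n = 11 seconds.
Posterior: Gamma(α+S, β+n) = Gamma(3.4+13, 0.8+11) = Gamma(16.4, 11.8).
Posterior mean = α/β = 16.4/11.8 = 1.3898.

1.3898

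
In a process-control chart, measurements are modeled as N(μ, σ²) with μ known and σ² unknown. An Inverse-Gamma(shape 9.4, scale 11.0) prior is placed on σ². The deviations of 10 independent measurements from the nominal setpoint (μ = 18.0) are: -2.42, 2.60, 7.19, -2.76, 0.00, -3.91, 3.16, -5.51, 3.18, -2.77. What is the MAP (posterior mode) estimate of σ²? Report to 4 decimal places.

With known mean μ and an Inverse-Gamma(α, β) prior on σ², the Normal likelihood is conjugate: posterior is Inv-Gamma(α + n/2, β + Σ(xᵢ−μ)²/2).
Σ(xᵢ−μ)² = (-2.42)² + (2.60)² + (7.19)² + (-2.76)² + (0.00)² + (-3.91)² + (3.16)² + (-5.51)² + (3.18)² + (-2.77)² = 145.3492.
Posterior: Inv-Gamma(9.4 + 10/2, 11.0 + 145.3492/2) = Inv-Gamma(14.40, 83.67460).
Mode = β/(α+1) = 83.67460/15.40 = 5.4334.

5.4334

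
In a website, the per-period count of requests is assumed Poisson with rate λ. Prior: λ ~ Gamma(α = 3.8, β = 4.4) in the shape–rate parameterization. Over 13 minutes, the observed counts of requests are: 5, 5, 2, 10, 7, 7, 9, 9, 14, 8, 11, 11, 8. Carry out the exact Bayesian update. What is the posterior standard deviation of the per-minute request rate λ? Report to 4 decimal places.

0.6022

With a Gamma(shape α, rate β) prior, the Poisson likelihood is conjugate: the posterior is Gamma(α + ΣXᵢ, β + n).
Sum of counts S = 106 over n = 13 minutes.
Posterior: Gamma(α+S, β+n) = Gamma(3.8+106, 4.4+13) = Gamma(109.8, 17.4).
SD = √α/β = √109.8/17.4 = 0.6022.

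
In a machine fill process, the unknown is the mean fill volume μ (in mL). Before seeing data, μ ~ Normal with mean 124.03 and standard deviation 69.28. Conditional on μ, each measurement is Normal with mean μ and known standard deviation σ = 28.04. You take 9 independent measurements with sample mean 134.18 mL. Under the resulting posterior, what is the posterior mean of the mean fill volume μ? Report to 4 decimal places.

For Normal data with known variance σ², a Normal(μ₀, σ₀²) prior on μ is conjugate. Posterior precision = 1/σ₀² + n/σ²; posterior mean is the precision-weighted average of μ₀ and x̄.
n·x̄ = 9·134.18 = 1207.62.
σ₀² = 69.28² = 4799.7184, σ² = 28.04² = 786.2416; σ² + n·σ₀² = 786.2416 + 9·4799.7184 = 43983.7072.
Posterior mean = (μ₀/σ₀² + n·x̄/σ²)/(1/σ₀² + n/σ²) = (σ²·μ₀ + σ₀²·n·x̄)/(σ² + n·σ₀²) = (786.2416·124.03 + 4799.7184·1207.62)/43983.7072 = 5893753.479856/43983.7072 = 133.9986.

133.9986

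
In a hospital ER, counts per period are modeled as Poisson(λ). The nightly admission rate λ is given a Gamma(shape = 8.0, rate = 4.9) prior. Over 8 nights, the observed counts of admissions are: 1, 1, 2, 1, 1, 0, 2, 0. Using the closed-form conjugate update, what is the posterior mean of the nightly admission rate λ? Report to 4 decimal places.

With a Gamma(shape α, rate β) prior, the Poisson likelihood is conjugate: the posterior is Gamma(α + ΣXᵢ, β + n).
Sum of counts S = 8 over n = 8 nights.
Posterior: Gamma(α+S, β+n) = Gamma(8.0+8, 4.9+8) = Gamma(16.0, 12.9).
Posterior mean = α/β = 16.0/12.9 = 1.2403.

1.2403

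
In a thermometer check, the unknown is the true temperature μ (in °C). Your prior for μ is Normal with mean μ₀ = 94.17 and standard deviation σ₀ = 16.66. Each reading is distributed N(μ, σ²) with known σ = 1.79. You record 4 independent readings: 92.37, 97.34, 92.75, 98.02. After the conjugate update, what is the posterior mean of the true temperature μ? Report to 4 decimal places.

For Normal data with known variance σ², a Normal(μ₀, σ₀²) prior on μ is conjugate. Posterior precision = 1/σ₀² + n/σ²; posterior mean is the precision-weighted average of μ₀ and x̄.
Σxᵢ = 92.37 + 97.34 + 92.75 + 98.02 = 380.48, so n·x̄ = 380.48.
σ₀² = 16.66² = 277.5556, σ² = 1.79² = 3.2041; σ² + n·σ₀² = 3.2041 + 4·277.5556 = 1113.4265.
Posterior mean = (μ₀/σ₀² + n·x̄/σ²)/(1/σ₀² + n/σ²) = (σ²·μ₀ + σ₀²·n·x̄)/(σ² + n·σ₀²) = (3.2041·94.17 + 277.5556·380.48)/1113.4265 = 105906.084785/1113.4265 = 95.1173.

95.1173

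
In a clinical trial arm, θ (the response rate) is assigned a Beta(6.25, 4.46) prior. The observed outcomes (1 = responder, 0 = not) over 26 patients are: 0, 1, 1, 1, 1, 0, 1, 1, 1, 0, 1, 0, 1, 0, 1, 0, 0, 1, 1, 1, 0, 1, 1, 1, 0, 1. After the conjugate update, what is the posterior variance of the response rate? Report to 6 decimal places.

0.006158

The Beta prior is conjugate to a Binomial/Bernoulli likelihood; the update adds successes to α and failures to β.
Posterior: Beta(α+k, β+n−k) = Beta(6.25+17, 4.46+9) = Beta(23.25, 13.46).
Var = αβ/((α+β)²(α+β+1)) = 23.25·13.46/(36.71²·37.71) = 0.006158.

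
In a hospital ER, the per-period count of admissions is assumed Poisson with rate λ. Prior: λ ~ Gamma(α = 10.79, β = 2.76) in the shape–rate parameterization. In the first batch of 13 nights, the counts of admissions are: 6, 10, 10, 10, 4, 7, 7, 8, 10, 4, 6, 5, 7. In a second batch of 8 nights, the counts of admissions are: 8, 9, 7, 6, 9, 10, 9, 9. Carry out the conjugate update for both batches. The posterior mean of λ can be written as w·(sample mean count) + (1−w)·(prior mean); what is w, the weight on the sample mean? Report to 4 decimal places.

0.8838

With a Gamma(shape α, rate β) prior, the Poisson likelihood is conjugate: the posterior is Gamma(α + ΣXᵢ, β + n).
Total number of nights: n = 13 + 8 = 21.
Posterior mean = (α₀+S)/(β₀+n) = [n/(β₀+n)]·(S/n) + [β₀/(β₀+n)]·(α₀/β₀), so only n and β₀ enter the weight.
Weight on data w = n/(β₀+n) = 21/(2.76+21) = 21/23.76 = 0.8838.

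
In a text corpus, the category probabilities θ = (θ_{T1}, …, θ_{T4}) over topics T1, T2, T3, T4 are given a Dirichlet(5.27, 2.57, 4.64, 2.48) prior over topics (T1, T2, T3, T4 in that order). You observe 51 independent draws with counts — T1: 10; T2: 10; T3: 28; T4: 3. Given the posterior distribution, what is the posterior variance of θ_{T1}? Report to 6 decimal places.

0.002657

The Dirichlet prior is conjugate to the Multinomial likelihood: each posterior αⱼ = prior αⱼ + observed count nⱼ.
Posterior concentration: (15.27, 12.57, 32.64, 5.48), total = 65.96.
Var[θ_j] = α_j(Σα−α_j)/((Σα)²(Σα+1)) = 15.27·50.69/(65.96²·66.96) = 0.002657.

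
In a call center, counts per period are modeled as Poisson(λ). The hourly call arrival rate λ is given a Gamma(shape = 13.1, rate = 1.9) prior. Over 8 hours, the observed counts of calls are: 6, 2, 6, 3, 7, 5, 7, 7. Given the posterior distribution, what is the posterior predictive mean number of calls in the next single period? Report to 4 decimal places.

5.6667

With a Gamma(shape α, rate β) prior, the Poisson likelihood is conjugate: the posterior is Gamma(α + ΣXᵢ, β + n).
Sum of counts S = 43 over n = 8 hours.
Posterior: Gamma(α+S, β+n) = Gamma(13.1+43, 1.9+8) = Gamma(56.1, 9.9).
The predictive distribution for one future period is NegBinom with mean α/β = 5.6667.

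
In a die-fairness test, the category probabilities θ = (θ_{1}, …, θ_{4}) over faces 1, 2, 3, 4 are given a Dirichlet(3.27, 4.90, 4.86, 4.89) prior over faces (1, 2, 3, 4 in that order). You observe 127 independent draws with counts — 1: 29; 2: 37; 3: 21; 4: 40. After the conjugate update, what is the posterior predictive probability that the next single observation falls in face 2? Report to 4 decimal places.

0.2891

The Dirichlet prior is conjugate to the Multinomial likelihood: each posterior αⱼ = prior αⱼ + observed count nⱼ.
Posterior concentration: (32.27, 41.90, 25.86, 44.89), total = 144.92.
P(next = 2 | data) = α_{2}/Σα = 0.2891.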